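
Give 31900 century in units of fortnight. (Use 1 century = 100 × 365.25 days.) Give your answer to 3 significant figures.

8.32 × 10^7 fortnights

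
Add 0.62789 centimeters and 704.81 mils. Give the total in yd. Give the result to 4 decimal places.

0.62789 cm = 0.00686669 yd and 704.81 mil = 0.0195781 yd.
0.00686669 + 0.0195781 ≈ 0.0264 yd.

0.0264 yards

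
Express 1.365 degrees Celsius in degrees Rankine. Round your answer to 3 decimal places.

°R = (°C + 273.15) × 9/5.
Applying the formula gives 494.127 °R.

494.127 °R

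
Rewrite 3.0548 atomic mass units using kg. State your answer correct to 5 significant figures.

5.0726 × 10^-27 kg

1 u = 1.66054 × 10^-27 kg.
Then 3.0548 × 1.66054 × 10^-27 ≈ 5.0726 × 10^-27 kg.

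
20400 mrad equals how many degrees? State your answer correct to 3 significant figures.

1 milliradian = 0.0572958 degrees.
20400 × 0.0572958 ≈ 1170 °.

1170 °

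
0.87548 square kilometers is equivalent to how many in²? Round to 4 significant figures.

1.357e+9 in²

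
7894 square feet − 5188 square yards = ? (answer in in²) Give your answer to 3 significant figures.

7894 ft² = 1.13674e+6 in² and 5188 yd² = 6.72365e+6 in².
1.13674e+6 − 6.72365e+6 ≈ -5.59e+6 in².

-5.59e+6 square inches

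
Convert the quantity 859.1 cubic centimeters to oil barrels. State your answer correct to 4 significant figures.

1 cubic centimeter = 6.28981 × 10^-6 oil barrels.
Then 859.1 × 6.28981 × 10^-6 ≈ 0.005404 bbl.

0.005404 oil barrels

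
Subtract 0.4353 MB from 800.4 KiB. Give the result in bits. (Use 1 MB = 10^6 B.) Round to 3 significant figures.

3.07 × 10^6 bit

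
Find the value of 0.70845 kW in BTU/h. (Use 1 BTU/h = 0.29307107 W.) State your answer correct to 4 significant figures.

1 kilowatt = 3412.14 BTU/h.
So 0.70845 × 3412.14 ≈ 2417 BTU/h.

2417 BTU per hour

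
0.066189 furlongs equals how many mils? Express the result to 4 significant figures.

1 furlong = 7.92000e+6 mil.
So 0.066189 × 7.92000e+6 ≈ 524200 mil.

524200 mil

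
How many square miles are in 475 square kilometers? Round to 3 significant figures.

1 km² = 0.386102 mi².
475 × 0.386102 ≈ 183 mi².

183 square miles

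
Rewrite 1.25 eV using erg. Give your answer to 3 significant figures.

1 electronvolt = 1.60218e-12 erg.
Thus 1.25 × 1.60218e-12 ≈ 2.00e-12 erg.

2.00e-12 ergs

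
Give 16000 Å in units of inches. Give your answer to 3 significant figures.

1 Å = 3.93701 × 10^-9 inches.
Thus 16000 × 3.93701 × 10^-9 ≈ 6.30 × 10^-5 in.

6.30 × 10^-5 in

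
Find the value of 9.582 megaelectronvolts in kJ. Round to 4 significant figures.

1.535e-15 kJ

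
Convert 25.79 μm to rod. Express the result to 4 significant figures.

5.128 × 10^-6 rod

1 micrometer = 1.98839 × 10^-7 rod.
25.79 × 1.98839 × 10^-7 ≈ 5.128 × 10^-6 rod.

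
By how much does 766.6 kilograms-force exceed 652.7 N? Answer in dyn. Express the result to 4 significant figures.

766.6 kgf = 7.51778 × 10^8 dyn and 652.7 N = 6.52700 × 10^7 dyn.
7.51778 × 10^8 − 6.52700 × 10^7 ≈ 6.865 × 10^8 dyn.

6.865 × 10^8 dyn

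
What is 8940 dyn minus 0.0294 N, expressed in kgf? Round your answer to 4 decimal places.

0.0061 kilograms-force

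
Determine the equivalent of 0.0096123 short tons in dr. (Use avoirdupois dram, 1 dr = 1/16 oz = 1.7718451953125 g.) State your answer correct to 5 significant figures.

4921.5 drams

1 short ton = 512000 dr.
So 0.0096123 × 512000 ≈ 4921.5 dr.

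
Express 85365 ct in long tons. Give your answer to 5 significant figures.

0.016803 long tons

1 carat = 1.96841e-7 long tons.
So 85365 × 1.96841e-7 ≈ 0.016803 long ton.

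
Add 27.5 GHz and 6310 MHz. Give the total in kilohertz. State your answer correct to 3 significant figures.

3.38e+7 kHz

27.5 GHz = 2.75000e+7 kHz and 6310 MHz = 6.31000e+6 kHz.
2.75000e+7 + 6.31000e+6 ≈ 3.38e+7 kHz.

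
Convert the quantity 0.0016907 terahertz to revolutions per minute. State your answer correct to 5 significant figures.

1.0144 × 10^11 revolutions per minute

1 THz = 6.00000 × 10^13 rpm.
So 0.0016907 × 6.00000 × 10^13 ≈ 1.0144 × 10^11 rpm.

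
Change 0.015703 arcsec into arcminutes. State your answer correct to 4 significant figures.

1 arcsec = 0.0166667 arcmin.
Thus 0.015703 × 0.0166667 ≈ 0.0002617 arcmin.

0.0002617 arcmin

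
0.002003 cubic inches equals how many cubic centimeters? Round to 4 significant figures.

0.03282 cubic centimeters

1 cubic inch = 16.3871 cubic centimeters.
So 0.002003 × 16.3871 ≈ 0.03282 cm³.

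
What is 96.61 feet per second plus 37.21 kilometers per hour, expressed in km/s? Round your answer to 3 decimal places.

0.040 kilometers per second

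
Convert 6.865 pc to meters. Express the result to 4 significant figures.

1 pc = 3.08568e+16 m.
Thus 6.865 × 3.08568e+16 ≈ 2.118e+17 m.

2.118e+17 meters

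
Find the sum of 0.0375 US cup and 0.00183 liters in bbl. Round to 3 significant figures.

6.73 × 10^-5 bbl

0.0375 US cup = 5.58036 × 10^-5 bbl and 0.00183 L = 1.15104 × 10^-5 bbl.
5.58036 × 10^-5 + 1.15104 × 10^-5 ≈ 6.73 × 10^-5 bbl.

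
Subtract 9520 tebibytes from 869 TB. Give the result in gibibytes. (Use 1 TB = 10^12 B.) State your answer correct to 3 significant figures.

869 TB = 809319 GiB and 9520 TiB = 9.74848 × 10^6 GiB.
809319 − 9.74848 × 10^6 ≈ -8.94 × 10^6 GiB.

-8.94 × 10^6 GiB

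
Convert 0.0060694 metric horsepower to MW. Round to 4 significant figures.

4.464 × 10^-6 megawatts

1 metric horsepower = 0.000735499 MW.
Then 0.0060694 × 0.000735499 ≈ 4.464 × 10^-6 MW.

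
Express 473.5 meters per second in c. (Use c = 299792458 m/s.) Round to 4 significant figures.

1 m/s = 3.33564e-9 c.
Then 473.5 × 3.33564e-9 ≈ 1.579e-6 c.

1.579e-6 times the speed of light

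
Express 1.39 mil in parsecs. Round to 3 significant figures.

1.14e-21 pc

1 mil = 8.23158e-22 pc.
So 1.39 × 8.23158e-22 ≈ 1.14e-21 pc.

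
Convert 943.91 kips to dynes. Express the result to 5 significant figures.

1 kip = 4.44822 × 10^8 dynes.
Thus 943.91 × 4.44822 × 10^8 ≈ 4.1987 × 10^11 dyn.

4.1987 × 10^11 dynes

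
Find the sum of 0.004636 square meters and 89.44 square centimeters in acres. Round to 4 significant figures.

3.356e-6 acre

0.004636 m² = 1.14558e-6 acre and 89.44 cm² = 2.21011e-6 acre.
1.14558e-6 + 2.21011e-6 ≈ 3.356e-6 acre.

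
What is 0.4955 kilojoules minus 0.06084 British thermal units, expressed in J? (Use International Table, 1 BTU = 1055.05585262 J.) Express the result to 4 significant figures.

0.4955 kJ = 495.500 J and 0.06084 BTU = 64.1896 J.
495.500 − 64.1896 ≈ 431.3 J.

431.3 J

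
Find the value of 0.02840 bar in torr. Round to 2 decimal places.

21.30 torr

1 bar = 750.062 torr.
Thus 0.02840 × 750.062 ≈ 21.30 torr.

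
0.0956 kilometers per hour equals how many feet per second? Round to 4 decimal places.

0.0871 feet per second

1 kilometer per hour = 0.911344 ft/s.
So 0.0956 × 0.911344 ≈ 0.0871 ft/s.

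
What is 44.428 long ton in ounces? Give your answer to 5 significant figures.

1.5923e+6 ounces

1 long ton = 35840.0 oz.
Thus 44.428 × 35840.0 ≈ 1.5923e+6 oz.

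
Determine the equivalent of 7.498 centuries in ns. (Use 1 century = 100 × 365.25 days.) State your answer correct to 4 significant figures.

2.366e+19 ns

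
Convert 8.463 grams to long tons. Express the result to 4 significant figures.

1 gram = 9.84207e-7 long ton.
Then 8.463 × 9.84207e-7 ≈ 8.329e-6 long ton.

8.329e-6 long ton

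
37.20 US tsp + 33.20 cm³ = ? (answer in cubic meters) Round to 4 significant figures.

0.0002166 m³

37.20 US tsp = 0.000183356 m³ and 33.20 cm³ = 3.32000 × 10^-5 m³.
0.000183356 + 3.32000 × 10^-5 ≈ 0.0002166 m³.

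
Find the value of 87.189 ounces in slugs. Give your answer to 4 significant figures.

0.1694 slug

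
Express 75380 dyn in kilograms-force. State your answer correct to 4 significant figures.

0.07687 kilograms-force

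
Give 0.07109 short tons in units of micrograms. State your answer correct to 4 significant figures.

6.449e+10 micrograms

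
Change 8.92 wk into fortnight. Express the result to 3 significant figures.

4.46 fortnight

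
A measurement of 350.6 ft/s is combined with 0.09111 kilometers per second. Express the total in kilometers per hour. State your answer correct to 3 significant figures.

713 km/h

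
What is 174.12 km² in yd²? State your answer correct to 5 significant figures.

2.0825e+8 square yards

1 square kilometer = 1.19599e+6 yd².
Thus 174.12 × 1.19599e+6 ≈ 2.0825e+8 yd².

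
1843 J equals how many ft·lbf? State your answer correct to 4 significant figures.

1 J = 0.737562 ft·lbf.
1843 × 0.737562 ≈ 1359 ft·lbf.

1359 foot-pounds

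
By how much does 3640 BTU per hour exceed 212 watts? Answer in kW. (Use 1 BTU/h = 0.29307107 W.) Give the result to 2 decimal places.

3640 BTU/h = 1.06678 kW and 212 W = 0.212000 kW.
1.06678 − 0.212000 ≈ 0.85 kW.

0.85 kW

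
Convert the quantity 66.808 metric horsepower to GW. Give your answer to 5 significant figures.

4.9137e-5 GW

1 PS = 7.35499e-7 gigawatts.
Then 66.808 × 7.35499e-7 ≈ 4.9137e-5 GW.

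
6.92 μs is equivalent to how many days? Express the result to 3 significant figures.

1 μs = 1.15741 × 10^-11 d.
Thus 6.92 × 1.15741 × 10^-11 ≈ 8.01 × 10^-11 d.

8.01 × 10^-11 days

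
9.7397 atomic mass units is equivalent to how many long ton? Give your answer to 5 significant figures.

1 u = 1.63431e-30 long ton.
Thus 9.7397 × 1.63431e-30 ≈ 1.5918e-29 long ton.

1.5918e-29 long tons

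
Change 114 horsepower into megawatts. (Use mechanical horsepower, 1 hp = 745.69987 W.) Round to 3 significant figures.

0.0850 megawatts

1 hp = 0.000745700 MW.
Thus 114 × 0.000745700 ≈ 0.0850 MW.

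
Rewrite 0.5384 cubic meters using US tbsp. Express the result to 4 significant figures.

36410 US tablespoons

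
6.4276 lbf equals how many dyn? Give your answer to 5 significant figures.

1 lbf = 444822 dynes.
Then 6.4276 × 444822 ≈ 2.8591e+6 dyn.

2.8591e+6 dyn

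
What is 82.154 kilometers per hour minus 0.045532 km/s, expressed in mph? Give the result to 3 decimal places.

82.154 km/h = 51.0481 mph and 0.045532 km/s = 101.852 mph.
51.0481 − 101.852 ≈ -50.804 mph.

-50.804 miles per hour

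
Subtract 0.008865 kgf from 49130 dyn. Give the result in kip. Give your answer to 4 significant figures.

49130 dyn = 0.0001104486 kip and 0.008865 kgf = 1.954398e-5 kip.
0.0001104486 − 1.954398e-5 ≈ 9.090e-5 kip.

9.090e-5 kip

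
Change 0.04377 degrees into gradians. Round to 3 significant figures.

0.0486 grad

1 ° = 1.11111 grad.
Thus 0.04377 × 1.11111 ≈ 0.0486 grad.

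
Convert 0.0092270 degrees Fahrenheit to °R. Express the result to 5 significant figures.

°R = °F + 459.67.
Applying the formula gives 459.68 °R.

459.68 °R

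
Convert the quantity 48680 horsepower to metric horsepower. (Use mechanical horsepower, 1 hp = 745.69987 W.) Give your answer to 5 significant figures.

1 horsepower = 1.01387 PS.
Then 48680 × 1.01387 ≈ 49355 PS.

49355 metric horsepower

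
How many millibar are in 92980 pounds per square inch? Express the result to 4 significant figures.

6.411e+6 mbar

1 psi = 68.9476 mbar.
So 92980 × 68.9476 ≈ 6.411e+6 mbar.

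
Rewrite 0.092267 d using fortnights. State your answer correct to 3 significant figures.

0.00659 fortnights

1 d = 0.0714286 fortnight.
Then 0.092267 × 0.0714286 ≈ 0.00659 fortnight.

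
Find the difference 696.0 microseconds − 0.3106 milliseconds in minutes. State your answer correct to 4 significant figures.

696.0 μs = 1.16000e-5 min and 0.3106 ms = 5.17667e-6 min.
1.16000e-5 − 5.17667e-6 ≈ 6.423e-6 min.

6.423e-6 minutes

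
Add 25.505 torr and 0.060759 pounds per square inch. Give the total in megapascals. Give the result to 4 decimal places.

25.505 torr = 0.00340039 MPa and 0.060759 psi = 0.000418919 MPa.
0.00340039 + 0.000418919 ≈ 0.0038 MPa.

0.0038 MPa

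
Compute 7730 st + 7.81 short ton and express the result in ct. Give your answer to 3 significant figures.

2.81e+8 ct

7730 st = 2.45439e+8 ct and 7.81 short ton = 3.54256e+7 ct.
2.45439e+8 + 3.54256e+7 ≈ 2.81e+8 ct.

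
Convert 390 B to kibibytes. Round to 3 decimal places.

1 byte = 0.0009765625 KiB.
390 × 0.0009765625 ≈ 0.381 KiB.

0.381 kibibytes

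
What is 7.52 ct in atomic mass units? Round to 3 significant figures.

1 ct = 1.20443e+23 atomic mass units.
7.52 × 1.20443e+23 ≈ 9.06e+23 u.

9.06e+23 u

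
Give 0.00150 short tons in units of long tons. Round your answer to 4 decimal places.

0.0013 long ton

1 short ton = 0.892857 long tons.
So 0.00150 × 0.892857 ≈ 0.0013 long ton.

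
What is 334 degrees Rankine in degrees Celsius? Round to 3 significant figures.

°R = (°C + 273.15) × 9/5.
Applying the formula gives -87.6 °C.

-87.6 °C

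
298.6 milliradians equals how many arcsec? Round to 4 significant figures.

1 milliradian = 206.265 arcsec.
Thus 298.6 × 206.265 ≈ 61590 arcsec.

61590 arcseconds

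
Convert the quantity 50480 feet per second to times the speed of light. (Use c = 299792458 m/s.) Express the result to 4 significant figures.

1 foot per second = 1.01670e-9 c.
Then 50480 × 1.01670e-9 ≈ 5.132e-5 c.

5.132e-5 c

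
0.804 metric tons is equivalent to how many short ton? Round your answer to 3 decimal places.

0.886 short ton

1 metric ton = 1.10231 short tons.
Thus 0.804 × 1.10231 ≈ 0.886 short ton.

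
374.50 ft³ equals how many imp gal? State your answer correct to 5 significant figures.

2332.7 imp gal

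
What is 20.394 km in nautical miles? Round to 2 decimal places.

11.01 nautical miles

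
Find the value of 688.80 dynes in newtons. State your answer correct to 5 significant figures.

0.0068880 newtons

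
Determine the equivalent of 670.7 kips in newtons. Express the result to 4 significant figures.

2.983e+6 N

1 kip = 4448.22 newtons.
So 670.7 × 4448.22 ≈ 2.983e+6 N.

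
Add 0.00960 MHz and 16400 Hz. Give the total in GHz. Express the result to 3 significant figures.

0.00960 MHz = 9.60000 × 10^-6 GHz and 16400 Hz = 1.64000 × 10^-5 GHz.
9.60000 × 10^-6 + 1.64000 × 10^-5 ≈ 2.60 × 10^-5 GHz.

2.60 × 10^-5 gigahertz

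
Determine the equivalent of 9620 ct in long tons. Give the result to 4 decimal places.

1 carat = 1.96841 × 10^-7 long ton.
Then 9620 × 1.96841 × 10^-7 ≈ 0.0019 long ton.

0.0019 long ton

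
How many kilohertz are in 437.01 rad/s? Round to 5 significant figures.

0.069552 kHz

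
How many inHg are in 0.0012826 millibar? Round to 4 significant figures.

3.788 × 10^-5 inHg

1 millibar = 0.0295300 inHg.
So 0.0012826 × 0.0295300 ≈ 3.788 × 10^-5 inHg.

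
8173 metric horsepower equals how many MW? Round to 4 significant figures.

1 metric horsepower = 0.000735499 MW.
Then 8173 × 0.000735499 ≈ 6.011 MW.

6.011 MW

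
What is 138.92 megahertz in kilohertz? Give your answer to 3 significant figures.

139000 kHz

1 MHz = 1000.00 kHz.
So 138.92 × 1000.00 ≈ 139000 kHz.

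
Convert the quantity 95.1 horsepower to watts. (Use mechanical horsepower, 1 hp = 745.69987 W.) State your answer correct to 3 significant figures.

70900 watts

1 horsepower = 745.700 W.
95.1 × 745.700 ≈ 70900 W.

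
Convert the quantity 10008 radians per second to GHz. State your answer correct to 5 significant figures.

1 rad/s = 1.59155e-10 GHz.
So 10008 × 1.59155e-10 ≈ 1.5928e-6 GHz.

1.5928e-6 gigahertz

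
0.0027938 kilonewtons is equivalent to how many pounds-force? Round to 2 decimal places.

0.63 pounds-force

1 kilonewton = 224.809 pounds-force.
0.0027938 × 224.809 ≈ 0.63 lbf.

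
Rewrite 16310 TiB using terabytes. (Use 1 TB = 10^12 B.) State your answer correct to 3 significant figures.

17900 TB

1 TiB = 1.09951 TB.
Thus 16310 × 1.09951 ≈ 17900 TB.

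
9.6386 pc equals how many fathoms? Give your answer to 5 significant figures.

1 parsec = 1.68727e+16 fathom.
9.6386 × 1.68727e+16 ≈ 1.6263e+17 fathom.

1.6263e+17 fathoms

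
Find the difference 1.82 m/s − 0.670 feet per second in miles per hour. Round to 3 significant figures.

3.61 mph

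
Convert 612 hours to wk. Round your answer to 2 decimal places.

3.64 wk

1 hour = 0.00595238 weeks.
So 612 × 0.00595238 ≈ 3.64 wk.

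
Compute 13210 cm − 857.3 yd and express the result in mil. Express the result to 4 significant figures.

13210 cm = 5.20079e+6 mil and 857.3 yd = 3.08628e+7 mil.
5.20079e+6 − 3.08628e+7 ≈ -2.566e+7 mil.

-2.566e+7 mil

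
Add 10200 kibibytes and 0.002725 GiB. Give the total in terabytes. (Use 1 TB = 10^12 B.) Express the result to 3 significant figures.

1.34e-5 terabytes

10200 KiB = 1.04448e-5 TB and 0.002725 GiB = 2.92595e-6 TB.
1.04448e-5 + 2.92595e-6 ≈ 1.34e-5 TB.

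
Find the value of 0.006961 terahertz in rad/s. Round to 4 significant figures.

4.374 × 10^10 rad/s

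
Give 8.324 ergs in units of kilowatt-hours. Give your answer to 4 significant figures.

1 erg = 2.77778e-14 kWh.
So 8.324 × 2.77778e-14 ≈ 2.312e-13 kWh.

2.312e-13 kWh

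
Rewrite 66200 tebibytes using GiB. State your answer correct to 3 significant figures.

1 TiB = 1024.00 gibibytes.
66200 × 1024.00 ≈ 6.78 × 10^7 GiB.

6.78 × 10^7 gibibytes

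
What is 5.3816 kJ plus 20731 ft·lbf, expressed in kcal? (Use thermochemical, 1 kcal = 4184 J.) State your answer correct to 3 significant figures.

8.00 kcal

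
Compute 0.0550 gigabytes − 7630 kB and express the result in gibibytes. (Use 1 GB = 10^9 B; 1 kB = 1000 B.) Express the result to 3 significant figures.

0.0441 GiB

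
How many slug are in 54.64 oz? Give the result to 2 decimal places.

0.11 slug

1 oz = 0.00194256 slugs.
So 54.64 × 0.00194256 ≈ 0.11 slug.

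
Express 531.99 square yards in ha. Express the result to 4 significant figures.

0.04448 ha

1 yd² = 8.36127e-5 hectares.
Then 531.99 × 8.36127e-5 ≈ 0.04448 ha.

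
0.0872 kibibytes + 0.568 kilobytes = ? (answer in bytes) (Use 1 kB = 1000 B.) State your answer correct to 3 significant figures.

0.0872 KiB = 89.2928 B and 0.568 kB = 568.000 B.
89.2928 + 568.000 ≈ 657 B.

657 B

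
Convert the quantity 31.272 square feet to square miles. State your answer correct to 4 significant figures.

1 square foot = 3.58701 × 10^-8 mi².
So 31.272 × 3.58701 × 10^-8 ≈ 1.122 × 10^-6 mi².

1.122 × 10^-6 mi²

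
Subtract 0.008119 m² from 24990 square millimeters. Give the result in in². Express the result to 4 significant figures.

26.15 in²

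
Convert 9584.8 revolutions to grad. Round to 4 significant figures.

3.834 × 10^6 gradians

1 revolution = 400.000 grad.
So 9584.8 × 400.000 ≈ 3.834 × 10^6 grad.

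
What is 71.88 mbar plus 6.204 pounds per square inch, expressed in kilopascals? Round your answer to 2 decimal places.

71.88 mbar = 7.18800 kPa and 6.204 psi = 42.7751 kPa.
7.18800 + 42.7751 ≈ 49.96 kPa.

49.96 kPa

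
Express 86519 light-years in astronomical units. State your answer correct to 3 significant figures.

1 light-year = 63241.1 au.
So 86519 × 63241.1 ≈ 5.47e+9 au.

5.47e+9 au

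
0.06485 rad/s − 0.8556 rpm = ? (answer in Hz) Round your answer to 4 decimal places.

0.06485 rad/s = 0.0103212 Hz and 0.8556 rpm = 0.0142600 Hz.
0.0103212 − 0.0142600 ≈ -0.0039 Hz.

-0.0039 Hz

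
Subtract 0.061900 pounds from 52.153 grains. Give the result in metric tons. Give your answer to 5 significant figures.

-2.4698 × 10^-5 metric tons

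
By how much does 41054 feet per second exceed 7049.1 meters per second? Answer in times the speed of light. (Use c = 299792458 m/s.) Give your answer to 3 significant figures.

1.82 × 10^-5 c

41054 ft/s = 4.17397 × 10^-5 c and 7049.1 m/s = 2.35133 × 10^-5 c.
4.17397 × 10^-5 − 2.35133 × 10^-5 ≈ 1.82 × 10^-5 c.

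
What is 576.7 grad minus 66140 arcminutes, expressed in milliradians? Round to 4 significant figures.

576.7 grad = 9058.78 mrad and 66140 arcmin = 19239.3 mrad.
9058.78 − 19239.3 ≈ -10180 mrad.

-10180 mrad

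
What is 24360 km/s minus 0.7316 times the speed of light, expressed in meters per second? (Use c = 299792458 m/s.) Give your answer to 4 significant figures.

-1.950e+8 meters per second

24360 km/s = 2.43600e+7 m/s and 0.7316 c = 2.19328e+8 m/s.
2.43600e+7 − 2.19328e+8 ≈ -1.950e+8 m/s.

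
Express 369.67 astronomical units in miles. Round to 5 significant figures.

3.4363 × 10^10 mi

1 astronomical unit = 9.29558 × 10^7 miles.
So 369.67 × 9.29558 × 10^7 ≈ 3.4363 × 10^10 mi.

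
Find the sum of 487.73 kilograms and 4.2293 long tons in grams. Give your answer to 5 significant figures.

4.7849 × 10^6 grams

487.73 kg = 487730 g and 4.2293 long ton = 4.29717 × 10^6 g.
487730 + 4.29717 × 10^6 ≈ 4.7849 × 10^6 g.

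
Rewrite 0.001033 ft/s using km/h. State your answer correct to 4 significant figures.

1 foot per second = 1.09728 kilometers per hour.
Then 0.001033 × 1.09728 ≈ 0.001133 km/h.

0.001133 km/h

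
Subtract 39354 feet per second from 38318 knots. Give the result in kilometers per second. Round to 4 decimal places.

7.7174 kilometers per second

38318 kn = 19.7125 km/s and 39354 ft/s = 11.9951 km/s.
19.7125 − 11.9951 ≈ 7.7174 km/s.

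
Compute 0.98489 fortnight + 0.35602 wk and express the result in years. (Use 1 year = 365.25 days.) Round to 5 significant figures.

0.98489 fortnight = 0.0377507 yr and 0.35602 wk = 0.00682311 yr.
0.0377507 + 0.00682311 ≈ 0.044574 yr.

0.044574 yr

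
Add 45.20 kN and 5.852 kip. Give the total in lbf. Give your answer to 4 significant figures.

45.20 kN = 10161.4 lbf and 5.852 kip = 5852.00 lbf.
10161.4 + 5852.00 ≈ 16010 lbf.

16010 pounds-force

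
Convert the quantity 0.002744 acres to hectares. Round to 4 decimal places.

0.0011 ha

1 acre = 0.404686 ha.
0.002744 × 0.404686 ≈ 0.0011 ha.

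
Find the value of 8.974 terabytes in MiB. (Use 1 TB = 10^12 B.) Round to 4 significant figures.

8.558 × 10^6 mebibytes

1 terabyte = 953674 MiB.
8.974 × 953674 ≈ 8.558 × 10^6 MiB.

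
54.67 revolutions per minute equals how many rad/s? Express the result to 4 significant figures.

5.725 radians per second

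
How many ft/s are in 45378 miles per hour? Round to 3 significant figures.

1 mile per hour = 1.46667 ft/s.
So 45378 × 1.46667 ≈ 66600 ft/s.

66600 ft/s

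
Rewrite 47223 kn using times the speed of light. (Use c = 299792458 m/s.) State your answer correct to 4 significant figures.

1 knot = 1.71600 × 10^-9 times the speed of light.
47223 × 1.71600 × 10^-9 ≈ 8.103 × 10^-5 c.

8.103 × 10^-5 times the speed of light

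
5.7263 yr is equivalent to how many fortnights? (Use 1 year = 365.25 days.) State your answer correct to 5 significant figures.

149.40 fortnight

1 year = 26.0893 fortnight.
Thus 5.7263 × 26.0893 ≈ 149.40 fortnight.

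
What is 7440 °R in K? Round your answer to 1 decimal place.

°R = K × 9/5.
Applying the formula gives 4133.3 K.

4133.3 K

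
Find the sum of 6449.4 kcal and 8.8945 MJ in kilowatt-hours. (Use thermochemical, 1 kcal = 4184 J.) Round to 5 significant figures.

9.9663 kWh

6449.4 kcal = 7.49564 kWh and 8.8945 MJ = 2.47069 kWh.
7.49564 + 2.47069 ≈ 9.9663 kWh.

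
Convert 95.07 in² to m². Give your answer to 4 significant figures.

0.06134 m²

1 square inch = 0.000645160 m².
Thus 95.07 × 0.000645160 ≈ 0.06134 m².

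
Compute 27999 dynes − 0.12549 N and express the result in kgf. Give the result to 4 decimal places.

0.0158 kilograms-force

27999 dyn = 0.0285510 kgf and 0.12549 N = 0.0127964 kgf.
0.0285510 − 0.0127964 ≈ 0.0158 kgf.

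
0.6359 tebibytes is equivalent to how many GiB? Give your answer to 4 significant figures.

1 TiB = 1024.00 gibibytes.
Thus 0.6359 × 1024.00 ≈ 651.2 GiB.

651.2 GiB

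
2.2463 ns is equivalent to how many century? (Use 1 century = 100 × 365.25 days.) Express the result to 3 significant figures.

7.12 × 10^-19 centuries

1 ns = 3.16881 × 10^-19 century.
Then 2.2463 × 3.16881 × 10^-19 ≈ 7.12 × 10^-19 century.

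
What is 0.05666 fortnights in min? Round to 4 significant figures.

1142 minutes

1 fortnight = 20160.0 minutes.
Thus 0.05666 × 20160.0 ≈ 1142 min.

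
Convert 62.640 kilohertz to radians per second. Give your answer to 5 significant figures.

393580 rad/s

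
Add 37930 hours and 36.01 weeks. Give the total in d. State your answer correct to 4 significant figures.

37930 h = 1580.42 d and 36.01 wk = 252.070 d.
1580.42 + 252.070 ≈ 1832 d.

1832 d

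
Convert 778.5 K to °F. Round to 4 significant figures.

K = (°F + 459.67) × 5/9.
Applying the formula gives 941.6 °F.

941.6 °F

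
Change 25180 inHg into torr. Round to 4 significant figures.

639600 torr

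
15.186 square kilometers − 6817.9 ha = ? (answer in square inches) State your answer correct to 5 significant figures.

-8.2139 × 10^10 square inches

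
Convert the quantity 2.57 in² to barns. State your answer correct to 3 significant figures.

1.66 × 10^25 barns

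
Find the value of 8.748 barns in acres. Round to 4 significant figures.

2.162e-31 acre

1 barn = 2.47105e-32 acres.
8.748 × 2.47105e-32 ≈ 2.162e-31 acre.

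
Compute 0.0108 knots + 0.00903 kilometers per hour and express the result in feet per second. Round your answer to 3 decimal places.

0.0108 kn = 0.0182283 ft/s and 0.00903 km/h = 0.00822944 ft/s.
0.0182283 + 0.00822944 ≈ 0.026 ft/s.

0.026 ft/s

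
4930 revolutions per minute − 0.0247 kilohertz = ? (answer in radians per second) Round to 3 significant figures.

361 rad/s

4930 rpm = 516.268 rad/s and 0.0247 kHz = 155.195 rad/s.
516.268 − 155.195 ≈ 361 rad/s.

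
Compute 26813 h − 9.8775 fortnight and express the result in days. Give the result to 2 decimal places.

26813 h = 1117.208 d and 9.8775 fortnight = 138.2850 d.
1117.208 − 138.2850 ≈ 978.92 d.

978.92 d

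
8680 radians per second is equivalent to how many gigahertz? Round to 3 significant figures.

1 rad/s = 1.59155 × 10^-10 GHz.
8680 × 1.59155 × 10^-10 ≈ 1.38 × 10^-6 GHz.

1.38 × 10^-6 gigahertz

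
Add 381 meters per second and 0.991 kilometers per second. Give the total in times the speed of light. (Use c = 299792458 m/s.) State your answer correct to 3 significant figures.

4.58 × 10^-6 times the speed of light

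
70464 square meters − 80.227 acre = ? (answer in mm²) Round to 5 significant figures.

-2.5420e+11 square millimeters

70464 m² = 7.04640e+10 mm² and 80.227 acre = 3.24667e+11 mm².
7.04640e+10 − 3.24667e+11 ≈ -2.5420e+11 mm².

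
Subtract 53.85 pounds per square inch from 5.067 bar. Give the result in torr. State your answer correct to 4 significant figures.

1016 torr

5.067 bar = 3800.56 torr and 53.85 psi = 2784.85 torr.
3800.56 − 2784.85 ≈ 1016 torr.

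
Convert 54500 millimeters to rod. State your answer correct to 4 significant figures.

1 millimeter = 0.000198839 rod.
Thus 54500 × 0.000198839 ≈ 10.84 rod.

10.84 rod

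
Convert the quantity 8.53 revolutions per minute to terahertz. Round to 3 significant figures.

1 rpm = 1.66667 × 10^-14 THz.
Then 8.53 × 1.66667 × 10^-14 ≈ 1.42 × 10^-13 THz.

1.42 × 10^-13 THz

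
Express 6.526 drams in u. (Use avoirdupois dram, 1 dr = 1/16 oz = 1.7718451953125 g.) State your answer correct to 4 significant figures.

6.963e+24 u

1 dram = 1.06703e+24 u.
6.526 × 1.06703e+24 ≈ 6.963e+24 u.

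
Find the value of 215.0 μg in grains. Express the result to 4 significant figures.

1 μg = 1.54324e-5 gr.
Then 215.0 × 1.54324e-5 ≈ 0.003318 gr.

0.003318 gr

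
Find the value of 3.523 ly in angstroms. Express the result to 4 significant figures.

1 ly = 9.46073e+25 Å.
3.523 × 9.46073e+25 ≈ 3.333e+26 Å.

3.333e+26 Å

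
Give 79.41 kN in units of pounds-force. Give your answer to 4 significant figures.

1 kN = 224.809 lbf.
Then 79.41 × 224.809 ≈ 17850 lbf.

17850 pounds-force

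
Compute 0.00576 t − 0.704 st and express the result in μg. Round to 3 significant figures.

0.00576 t = 5.76000e+9 μg and 0.704 st = 4.47061e+9 μg.
5.76000e+9 − 4.47061e+9 ≈ 1.29e+9 μg.

1.29e+9 μg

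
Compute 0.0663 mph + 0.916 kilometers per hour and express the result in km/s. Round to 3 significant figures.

0.000284 kilometers per second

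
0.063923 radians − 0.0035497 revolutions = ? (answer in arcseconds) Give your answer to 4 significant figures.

0.063923 rad = 13185.1 arcsec and 0.0035497 rev = 4600.41 arcsec.
13185.1 − 4600.41 ≈ 8585 arcsec.

8585 arcsec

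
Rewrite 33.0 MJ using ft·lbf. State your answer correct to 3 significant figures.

2.43e+7 foot-pounds

1 megajoule = 737562 foot-pounds.
So 33.0 × 737562 ≈ 2.43e+7 ft·lbf.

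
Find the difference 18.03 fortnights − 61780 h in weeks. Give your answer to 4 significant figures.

-331.7 wk

18.03 fortnight = 36.0600 wk and 61780 h = 367.738 wk.
36.0600 − 367.738 ≈ -331.7 wk.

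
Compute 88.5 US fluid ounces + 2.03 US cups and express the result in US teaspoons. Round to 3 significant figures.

628 US teaspoons

88.5 US fl oz = 531.000 US tsp and 2.03 US cup = 97.4400 US tsp.
531.000 + 97.4400 ≈ 628 US tsp.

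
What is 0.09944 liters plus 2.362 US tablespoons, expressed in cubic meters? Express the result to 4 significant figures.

0.09944 L = 9.94400 × 10^-5 m³ and 2.362 US tbsp = 3.49263 × 10^-5 m³.
9.94400 × 10^-5 + 3.49263 × 10^-5 ≈ 0.0001344 m³.

0.0001344 cubic meters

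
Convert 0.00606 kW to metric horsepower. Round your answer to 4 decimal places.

0.0082 PS

1 kW = 1.35962 PS.
0.00606 × 1.35962 ≈ 0.0082 PS.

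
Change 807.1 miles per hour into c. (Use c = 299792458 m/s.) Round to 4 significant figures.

1.204 × 10^-6 c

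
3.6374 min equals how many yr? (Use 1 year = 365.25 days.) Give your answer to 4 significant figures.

1 min = 1.90129 × 10^-6 yr.
3.6374 × 1.90129 × 10^-6 ≈ 6.916 × 10^-6 yr.

6.916 × 10^-6 yr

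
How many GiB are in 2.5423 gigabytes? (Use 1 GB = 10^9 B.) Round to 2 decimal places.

2.37 GiB

1 GB = 0.931323 gibibytes.
Thus 2.5423 × 0.931323 ≈ 2.37 GiB.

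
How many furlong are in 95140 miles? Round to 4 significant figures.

1 mile = 8.00000 furlongs.
Thus 95140 × 8.00000 ≈ 761100 furlong.

761100 furlong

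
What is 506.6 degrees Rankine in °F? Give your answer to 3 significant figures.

°R = °F + 459.67.
Applying the formula gives 46.9 °F.

46.9 degrees Fahrenheit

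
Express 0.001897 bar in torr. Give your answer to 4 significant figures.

1 bar = 750.062 torr.
0.001897 × 750.062 ≈ 1.423 torr.

1.423 torr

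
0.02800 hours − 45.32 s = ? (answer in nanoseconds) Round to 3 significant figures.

5.55 × 10^10 nanoseconds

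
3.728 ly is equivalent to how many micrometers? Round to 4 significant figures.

3.527 × 10^22 μm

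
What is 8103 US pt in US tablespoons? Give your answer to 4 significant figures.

1 US pint = 32.0000 US tablespoons.
8103 × 32.0000 ≈ 259300 US tbsp.

259300 US tablespoons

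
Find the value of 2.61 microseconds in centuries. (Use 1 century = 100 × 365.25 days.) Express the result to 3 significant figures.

8.27 × 10^-16 century

1 μs = 3.16881 × 10^-16 century.
2.61 × 3.16881 × 10^-16 ≈ 8.27 × 10^-16 century.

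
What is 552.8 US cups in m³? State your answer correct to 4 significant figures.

0.1308 m³

1 US cup = 0.000236588 cubic meters.
So 552.8 × 0.000236588 ≈ 0.1308 m³.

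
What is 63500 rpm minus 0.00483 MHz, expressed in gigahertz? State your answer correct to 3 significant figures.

63500 rpm = 1.05833e-6 GHz and 0.00483 MHz = 4.83000e-6 GHz.
1.05833e-6 − 4.83000e-6 ≈ -3.77e-6 GHz.

-3.77e-6 GHz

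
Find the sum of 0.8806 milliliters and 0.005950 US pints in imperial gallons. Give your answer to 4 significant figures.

0.0008130 imp gal

0.8806 mL = 0.000193705 imp gal and 0.005950 US pt = 0.000619301 imp gal.
0.000193705 + 0.000619301 ≈ 0.0008130 imp gal.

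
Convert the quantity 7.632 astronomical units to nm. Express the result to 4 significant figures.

1 astronomical unit = 1.49598e+20 nm.
So 7.632 × 1.49598e+20 ≈ 1.142e+21 nm.

1.142e+21 nm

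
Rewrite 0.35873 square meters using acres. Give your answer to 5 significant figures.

1 m² = 0.000247105 acre.
So 0.35873 × 0.000247105 ≈ 8.8644 × 10^-5 acre.

8.8644 × 10^-5 acre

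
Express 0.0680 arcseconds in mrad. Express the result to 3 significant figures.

0.000330 milliradians

1 arcsecond = 0.00484814 milliradians.
Then 0.0680 × 0.00484814 ≈ 0.000330 mrad.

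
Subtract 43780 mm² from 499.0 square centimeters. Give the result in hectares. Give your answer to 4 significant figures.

6.120e-7 ha

499.0 cm² = 4.99000e-6 ha and 43780 mm² = 4.37800e-6 ha.
4.99000e-6 − 4.37800e-6 ≈ 6.120e-7 ha.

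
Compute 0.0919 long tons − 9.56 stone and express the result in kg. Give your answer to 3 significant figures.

32.7 kilograms

0.0919 long ton = 93.3747 kg and 9.56 st = 60.7088 kg.
93.3747 − 60.7088 ≈ 32.7 kg.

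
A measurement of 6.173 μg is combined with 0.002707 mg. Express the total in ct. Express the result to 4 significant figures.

4.440 × 10^-5 carats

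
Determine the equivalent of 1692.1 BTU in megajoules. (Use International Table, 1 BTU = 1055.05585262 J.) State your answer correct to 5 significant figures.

1.7853 MJ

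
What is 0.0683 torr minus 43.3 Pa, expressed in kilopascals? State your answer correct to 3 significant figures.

0.0683 torr = 0.00910592 kPa and 43.3 Pa = 0.0433000 kPa.
0.00910592 − 0.0433000 ≈ -0.0342 kPa.

-0.0342 kilopascals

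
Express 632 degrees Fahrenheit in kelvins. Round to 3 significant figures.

K = (°F + 459.67) × 5/9.
Applying the formula gives 606 K.

606 K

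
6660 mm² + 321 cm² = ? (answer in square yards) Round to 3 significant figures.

0.0464 square yards

6660 mm² = 0.00796529 yd² and 321 cm² = 0.0383913 yd².
0.00796529 + 0.0383913 ≈ 0.0464 yd².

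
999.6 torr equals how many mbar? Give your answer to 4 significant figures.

1333 mbar

1 torr = 1.33322 millibar.
So 999.6 × 1.33322 ≈ 1333 mbar.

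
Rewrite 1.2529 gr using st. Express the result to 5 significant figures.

1.2785e-5 st

1 gr = 1.02041e-5 st.
1.2529 × 1.02041e-5 ≈ 1.2785e-5 st.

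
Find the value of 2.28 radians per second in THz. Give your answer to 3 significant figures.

3.63e-13 THz

1 rad/s = 1.59155e-13 THz.
So 2.28 × 1.59155e-13 ≈ 3.63e-13 THz.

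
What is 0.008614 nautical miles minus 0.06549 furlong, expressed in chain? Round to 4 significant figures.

0.1381 chains

0.008614 nmi = 0.793025 chain and 0.06549 furlong = 0.654900 chain.
0.793025 − 0.654900 ≈ 0.1381 chain.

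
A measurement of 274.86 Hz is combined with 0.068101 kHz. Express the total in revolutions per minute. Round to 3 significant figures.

20600 rpm

274.86 Hz = 16491.6 rpm and 0.068101 kHz = 4086.06 rpm.
16491.6 + 4086.06 ≈ 20600 rpm.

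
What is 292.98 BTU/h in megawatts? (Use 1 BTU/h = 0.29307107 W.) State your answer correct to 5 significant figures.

8.5864e-5 megawatts

1 BTU per hour = 2.93071e-7 MW.
Then 292.98 × 2.93071e-7 ≈ 8.5864e-5 MW.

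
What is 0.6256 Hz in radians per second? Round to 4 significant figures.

1 Hz = 6.28319 rad/s.
Then 0.6256 × 6.28319 ≈ 3.931 rad/s.

3.931 radians per second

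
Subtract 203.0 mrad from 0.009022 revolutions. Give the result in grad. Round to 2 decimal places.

-9.31 grad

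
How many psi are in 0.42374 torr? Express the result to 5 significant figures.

0.0081938 pounds per square inch

1 torr = 0.0193368 psi.
Thus 0.42374 × 0.0193368 ≈ 0.0081938 psi.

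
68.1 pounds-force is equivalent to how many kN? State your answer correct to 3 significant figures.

1 lbf = 0.00444822 kilonewtons.
68.1 × 0.00444822 ≈ 0.303 kN.

0.303 kN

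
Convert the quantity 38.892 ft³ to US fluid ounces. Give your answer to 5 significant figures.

1 cubic foot = 957.506 US fl oz.
Then 38.892 × 957.506 ≈ 37239 US fl oz.

37239 US fl oz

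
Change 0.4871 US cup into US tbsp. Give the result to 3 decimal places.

7.794 US tbsp

1 US cup = 16.0000 US tbsp.
0.4871 × 16.0000 ≈ 7.794 US tbsp.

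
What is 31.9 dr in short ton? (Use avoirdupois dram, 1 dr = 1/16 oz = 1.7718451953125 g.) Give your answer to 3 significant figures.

6.23e-5 short tons

1 dr = 1.953125e-6 short ton.
31.9 × 1.953125e-6 ≈ 6.23e-5 short ton.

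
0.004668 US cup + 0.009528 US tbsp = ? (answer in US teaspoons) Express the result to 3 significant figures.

0.253 US tsp

0.004668 US cup = 0.224064 US tsp and 0.009528 US tbsp = 0.0285840 US tsp.
0.224064 + 0.0285840 ≈ 0.253 US tsp.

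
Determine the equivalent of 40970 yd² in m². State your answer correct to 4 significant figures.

1 square yard = 0.836127 square meters.
40970 × 0.836127 ≈ 34260 m².

34260 m²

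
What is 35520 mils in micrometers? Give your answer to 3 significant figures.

902000 micrometers

1 mil = 25.4000 μm.
Thus 35520 × 25.4000 ≈ 902000 μm.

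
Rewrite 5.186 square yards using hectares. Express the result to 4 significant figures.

1 yd² = 8.36127e-5 hectares.
Thus 5.186 × 8.36127e-5 ≈ 0.0004336 ha.

0.0004336 hectares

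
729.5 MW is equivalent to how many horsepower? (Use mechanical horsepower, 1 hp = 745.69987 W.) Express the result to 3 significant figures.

1 megawatt = 1341.02 horsepower.
So 729.5 × 1341.02 ≈ 978000 hp.

978000 hp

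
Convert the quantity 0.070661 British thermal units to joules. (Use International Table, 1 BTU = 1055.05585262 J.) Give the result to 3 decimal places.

1 BTU = 1055.056 joules.
Then 0.070661 × 1055.056 ≈ 74.551 J.

74.551 J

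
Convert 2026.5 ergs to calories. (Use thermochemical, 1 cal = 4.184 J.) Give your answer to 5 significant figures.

1 erg = 2.39006e-8 cal.
Thus 2026.5 × 2.39006e-8 ≈ 4.8435e-5 cal.

4.8435e-5 calories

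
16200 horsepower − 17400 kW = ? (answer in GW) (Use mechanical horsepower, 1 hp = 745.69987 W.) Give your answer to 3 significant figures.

-0.00532 GW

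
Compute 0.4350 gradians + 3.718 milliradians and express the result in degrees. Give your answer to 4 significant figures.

0.4350 grad = 0.391500 ° and 3.718 mrad = 0.213026 °.
0.391500 + 0.213026 ≈ 0.6045 °.

0.6045 °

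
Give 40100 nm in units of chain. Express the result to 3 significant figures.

1.99e-6 chain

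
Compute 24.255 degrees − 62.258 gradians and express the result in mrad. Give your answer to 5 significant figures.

24.255 ° = 423.330 mrad and 62.258 grad = 977.946 mrad.
423.330 − 977.946 ≈ -554.62 mrad.

-554.62 milliradians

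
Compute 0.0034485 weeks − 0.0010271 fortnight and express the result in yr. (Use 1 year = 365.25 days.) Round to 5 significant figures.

2.6722 × 10^-5 years

0.0034485 wk = 6.60903 × 10^-5 yr and 0.0010271 fortnight = 3.93687 × 10^-5 yr.
6.60903 × 10^-5 − 3.93687 × 10^-5 ≈ 2.6722 × 10^-5 yr.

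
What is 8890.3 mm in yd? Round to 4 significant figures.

9.723 yd

1 millimeter = 0.00109361 yards.
So 8890.3 × 0.00109361 ≈ 9.723 yd.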